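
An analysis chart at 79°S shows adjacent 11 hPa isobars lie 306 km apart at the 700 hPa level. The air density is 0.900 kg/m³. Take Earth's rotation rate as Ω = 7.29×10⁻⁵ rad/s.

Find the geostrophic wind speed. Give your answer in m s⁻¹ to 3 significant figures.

27.9 m s⁻¹

Coriolis parameter at 79°S:
f = 2Ω sin φ = 2 × 7.29×10⁻⁵ × sin 79° = 1.43×10⁻⁴ s⁻¹
Pressure gradient: |∂P/∂n| = 1100 Pa / 306000 m = 3.59×10⁻³ Pa/m
Geostrophic balance (pressure-gradient force = Coriolis force):
V_g = (1/(fρ)) |∂P/∂n| = 3.59×10⁻³ / (1.43×10⁻⁴ × 0.900) = 27.9 m/s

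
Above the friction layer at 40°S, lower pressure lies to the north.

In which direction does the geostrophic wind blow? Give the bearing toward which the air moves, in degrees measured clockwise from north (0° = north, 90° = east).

270°

The pressure-gradient force points toward the north (bearing 000°).
Geostrophic balance: in the Southern Hemisphere the Coriolis force deflects motion to the left, so the geostrophic wind blows 90° to the left of the pressure-gradient force (low pressure on the right).
Rotating 000° by 90° counterclockwise gives 270° — the wind blows toward the west.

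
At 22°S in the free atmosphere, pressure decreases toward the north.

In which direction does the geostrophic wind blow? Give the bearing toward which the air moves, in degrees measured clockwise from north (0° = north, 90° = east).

270°

The pressure-gradient force points toward the north (bearing 000°).
Geostrophic balance: in the Southern Hemisphere the Coriolis force deflects motion to the left, so the geostrophic wind blows 90° to the left of the pressure-gradient force (low pressure on the right).
Rotating 000° by 90° counterclockwise gives 270° — the wind blows toward the west.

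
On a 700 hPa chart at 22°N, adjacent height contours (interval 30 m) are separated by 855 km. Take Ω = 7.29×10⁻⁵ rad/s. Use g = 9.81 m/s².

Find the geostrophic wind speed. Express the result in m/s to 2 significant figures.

6.3 m/s

Coriolis parameter at 22°N:
f = 2Ω sin φ = 2 × 7.29×10⁻⁵ × sin 22° = 5.46×10⁻⁵ s⁻¹
Height gradient: |∂Z/∂n| = 30 m / 855000 m = 3.51×10⁻⁵
On a pressure surface, geostrophic balance gives V_g = (g/f)|∂Z/∂n|:
V_g = 9.81 × 3.51×10⁻⁵ / 5.46×10⁻⁵ = 6.30 m/s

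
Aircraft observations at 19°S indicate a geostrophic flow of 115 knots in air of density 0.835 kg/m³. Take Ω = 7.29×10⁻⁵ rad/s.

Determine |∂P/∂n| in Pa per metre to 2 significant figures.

Coriolis parameter at 19°S:
f = 2Ω sin φ = 2 × 7.29×10⁻⁵ × sin 19° = 4.75×10⁻⁵ s⁻¹
Wind speed in SI: 115 knots = 59.2 m/s
Geostrophic balance rearranged: |∂P/∂n| = f ρ V_g
|∂P/∂n| = 4.75×10⁻⁵ × 0.835 × 59.2 = 2.34×10⁻³ Pa/m

2.3×10⁻³ Pa/m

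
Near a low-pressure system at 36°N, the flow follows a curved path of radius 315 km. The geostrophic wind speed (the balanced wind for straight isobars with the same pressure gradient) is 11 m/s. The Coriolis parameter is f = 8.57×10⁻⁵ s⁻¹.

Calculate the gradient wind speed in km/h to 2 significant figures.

Around a low, centrifugal force acts outward with Coriolis, so pressure-gradient force balances both:
(1/ρ)|∂P/∂n| = fV + V²/R  →  V² + fR·V − fR·V_g = 0
With fR = 8.57×10⁻⁵ × 315×10³ m = 27.0 m/s:
V = [−fR + √((fR)² + 4 fR V_g)]/2 = [−27.0 + √(27.0² + 4×27.0×11)]/2 = 8.39 m/s
Subgeostrophic (V < V_g = 11 m/s), as expected around a low.
Converting: 8.39 m/s × 3.6 = 30 km/h

30 km/h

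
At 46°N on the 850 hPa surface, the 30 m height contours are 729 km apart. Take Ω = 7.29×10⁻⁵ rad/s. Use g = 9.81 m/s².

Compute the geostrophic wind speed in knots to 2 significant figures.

Coriolis parameter at 46°N:
f = 2Ω sin φ = 2 × 7.29×10⁻⁵ × sin 46° = 1.05×10⁻⁴ s⁻¹
Height gradient: |∂Z/∂n| = 30 m / 729000 m = 4.12×10⁻⁵
On a pressure surface, geostrophic balance gives V_g = (g/f)|∂Z/∂n|:
V_g = 9.81 × 4.12×10⁻⁵ / 1.05×10⁻⁴ = 3.85 m/s
Converting: 3.85 m/s × 1.944 = 7.5 knots

7.5 knots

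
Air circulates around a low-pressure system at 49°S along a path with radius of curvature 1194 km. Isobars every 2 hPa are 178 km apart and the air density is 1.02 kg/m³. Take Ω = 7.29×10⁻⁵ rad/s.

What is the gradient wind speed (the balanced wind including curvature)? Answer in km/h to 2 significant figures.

34 km/h

Coriolis parameter at 49°S:
f = 2Ω sin φ = 2 × 7.29×10⁻⁵ × sin 49° = 1.10×10⁻⁴ s⁻¹
Pressure gradient: |∂P/∂n| = 200 Pa / 178000 m = 1.12×10⁻³ Pa/m
Geostrophic speed: V_g = |∂P/∂n|/(fρ) = 1.12×10⁻³/(1.10×10⁻⁴ × 1.02) = 10.0 m/s
Around a low, centrifugal force acts outward with Coriolis, so pressure-gradient force balances both:
(1/ρ)|∂P/∂n| = fV + V²/R  →  V² + fR·V − fR·V_g = 0
With fR = 1.10×10⁻⁴ × 1194×10³ m = 131 m/s:
V = [−fR + √((fR)² + 4 fR V_g)]/2 = [−131 + √(131² + 4×131×10)]/2 = 9.35 m/s
Subgeostrophic (V < V_g = 10 m/s), as expected around a low.
Converting: 9.35 m/s × 3.6 = 34 km/h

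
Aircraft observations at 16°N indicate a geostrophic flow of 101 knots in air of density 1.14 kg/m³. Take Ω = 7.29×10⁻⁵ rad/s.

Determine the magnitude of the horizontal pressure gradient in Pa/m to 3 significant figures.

Coriolis parameter at 16°N:
f = 2Ω sin φ = 2 × 7.29×10⁻⁵ × sin 16° = 4.02×10⁻⁵ s⁻¹
Wind speed in SI: 101 knots = 52.0 m/s
Geostrophic balance rearranged: |∂P/∂n| = f ρ V_g
|∂P/∂n| = 4.02×10⁻⁵ × 1.14 × 52.0 = 2.38×10⁻³ Pa/m

2.38×10⁻³ Pa/m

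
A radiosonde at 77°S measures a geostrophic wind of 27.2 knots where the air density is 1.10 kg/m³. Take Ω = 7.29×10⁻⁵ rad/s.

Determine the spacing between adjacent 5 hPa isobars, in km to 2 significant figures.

Coriolis parameter at 77°S:
f = 2Ω sin φ = 2 × 7.29×10⁻⁵ × sin 77° = 1.42×10⁻⁴ s⁻¹
Wind speed in SI: 27.2 knots = 14.0 m/s
Geostrophic balance rearranged: |∂P/∂n| = f ρ V_g
|∂P/∂n| = 1.42×10⁻⁴ × 1.10 × 14.0 = 2.19×10⁻³ Pa/m
Isobar spacing: Δn = ΔP/|∂P/∂n| = 500 Pa / 2.19×10⁻³ Pa/m = 228659 m ≈ 230 km

230 km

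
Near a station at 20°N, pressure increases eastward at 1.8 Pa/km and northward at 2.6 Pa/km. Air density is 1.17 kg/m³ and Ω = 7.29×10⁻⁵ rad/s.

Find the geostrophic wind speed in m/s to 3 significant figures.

Coriolis parameter at 20°N:
f = 2Ω sin φ = 2 × 7.29×10⁻⁵ × sin 20° = 4.99×10⁻⁵ s⁻¹
Component geostrophic relations (x east, y north):
u_g = −(1/(fρ)) ∂P/∂y,  v_g = (1/(fρ)) ∂P/∂x
u_g = −(2.6×10⁻³)/(4.99×10⁻⁵ × 1.17) = −44.6 m/s;  v_g = (1.8×10⁻³)/(4.99×10⁻⁵ × 1.17) = 30.9 m/s
|V_g| = √(u_g² + v_g²) = 54.2 m/s

54.2 m/s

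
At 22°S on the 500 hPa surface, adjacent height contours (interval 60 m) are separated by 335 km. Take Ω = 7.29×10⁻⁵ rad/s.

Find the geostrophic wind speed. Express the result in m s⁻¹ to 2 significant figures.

Coriolis parameter at 22°S:
f = 2Ω sin φ = 2 × 7.29×10⁻⁵ × sin 22° = 5.46×10⁻⁵ s⁻¹
Height gradient: |∂Z/∂n| = 60 m / 335000 m = 1.79×10⁻⁴
On a pressure surface, geostrophic balance gives V_g = (g/f)|∂Z/∂n|:
V_g = 9.81 × 1.79×10⁻⁴ / 5.46×10⁻⁵ = 32.2 m/s

32 m s⁻¹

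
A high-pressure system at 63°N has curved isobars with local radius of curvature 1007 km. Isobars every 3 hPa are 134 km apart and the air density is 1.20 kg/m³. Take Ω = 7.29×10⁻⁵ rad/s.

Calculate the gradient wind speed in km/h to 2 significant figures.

59 km/h

Coriolis parameter at 63°N:
f = 2Ω sin φ = 2 × 7.29×10⁻⁵ × sin 63° = 1.30×10⁻⁴ s⁻¹
Pressure gradient: |∂P/∂n| = 300 Pa / 134000 m = 2.24×10⁻³ Pa/m
Geostrophic speed: V_g = |∂P/∂n|/(fρ) = 2.24×10⁻³/(1.30×10⁻⁴ × 1.20) = 14.4 m/s
Around a high, pressure-gradient force acts outward with centrifugal, so Coriolis balances both:
fV = (1/ρ)|∂P/∂n| + V²/R  →  V² − fR·V + fR·V_g = 0
With fR = 1.30×10⁻⁴ × 1007×10³ m = 131 m/s:
V = [fR − √((fR)² − 4 fR V_g)]/2 = [131 − √(131² − 4×131×14.4)]/2 = 16.4 m/s
Supergeostrophic (V > V_g = 14.4 m/s), as expected around a high.
Converting: 16.4 m/s × 3.6 = 59 km/h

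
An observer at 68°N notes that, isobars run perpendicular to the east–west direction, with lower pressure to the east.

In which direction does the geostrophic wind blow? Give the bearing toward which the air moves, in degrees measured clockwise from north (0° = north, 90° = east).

The pressure-gradient force points toward the east (bearing 090°).
Geostrophic balance: in the Northern Hemisphere the Coriolis force deflects motion to the right, so the geostrophic wind blows 90° to the right of the pressure-gradient force (low pressure on the left).
Rotating 090° by 90° clockwise gives 180° — the wind blows toward the south.

180°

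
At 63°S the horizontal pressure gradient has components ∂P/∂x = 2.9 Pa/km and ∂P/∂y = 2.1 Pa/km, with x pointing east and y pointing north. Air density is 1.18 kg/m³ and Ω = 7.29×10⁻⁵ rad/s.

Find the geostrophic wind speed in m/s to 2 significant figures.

23 m/s

Coriolis parameter at 63°S:
f = 2Ω sin φ = 2 × 7.29×10⁻⁵ × sin 63° = 1.30×10⁻⁴ s⁻¹
In the Southern Hemisphere f is negative: f = −1.30×10⁻⁴ s⁻¹.
Component geostrophic relations (x east, y north):
u_g = −(1/(fρ)) ∂P/∂y,  v_g = (1/(fρ)) ∂P/∂x
u_g = −(2.1×10⁻³)/(−1.30×10⁻⁴ × 1.18) = 13.7 m/s;  v_g = (2.9×10⁻³)/(−1.30×10⁻⁴ × 1.18) = −18.9 m/s
|V_g| = √(u_g² + v_g²) = 23.4 m/s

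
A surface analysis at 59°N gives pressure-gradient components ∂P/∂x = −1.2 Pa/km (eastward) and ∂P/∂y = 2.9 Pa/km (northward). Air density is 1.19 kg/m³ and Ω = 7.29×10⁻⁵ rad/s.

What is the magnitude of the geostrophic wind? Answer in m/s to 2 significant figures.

21 m/s

Coriolis parameter at 59°N:
f = 2Ω sin φ = 2 × 7.29×10⁻⁵ × sin 59° = 1.25×10⁻⁴ s⁻¹
Component geostrophic relations (x east, y north):
u_g = −(1/(fρ)) ∂P/∂y,  v_g = (1/(fρ)) ∂P/∂x
u_g = −(2.9×10⁻³)/(1.25×10⁻⁴ × 1.19) = −19.5 m/s;  v_g = (−1.2×10⁻³)/(1.25×10⁻⁴ × 1.19) = −8.07 m/s
|V_g| = √(u_g² + v_g²) = 21.1 m/s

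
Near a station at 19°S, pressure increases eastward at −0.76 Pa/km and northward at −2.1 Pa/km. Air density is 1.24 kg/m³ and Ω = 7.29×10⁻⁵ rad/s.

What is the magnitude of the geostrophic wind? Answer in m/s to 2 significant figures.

38 m/s

Coriolis parameter at 19°S:
f = 2Ω sin φ = 2 × 7.29×10⁻⁵ × sin 19° = 4.75×10⁻⁵ s⁻¹
In the Southern Hemisphere f is negative: f = −4.75×10⁻⁵ s⁻¹.
Component geostrophic relations (x east, y north):
u_g = −(1/(fρ)) ∂P/∂y,  v_g = (1/(fρ)) ∂P/∂x
u_g = −(−2.1×10⁻³)/(−4.75×10⁻⁵ × 1.24) = −35.7 m/s;  v_g = (−0.76×10⁻³)/(−4.75×10⁻⁵ × 1.24) = 12.9 m/s
|V_g| = √(u_g² + v_g²) = 37.9 m/s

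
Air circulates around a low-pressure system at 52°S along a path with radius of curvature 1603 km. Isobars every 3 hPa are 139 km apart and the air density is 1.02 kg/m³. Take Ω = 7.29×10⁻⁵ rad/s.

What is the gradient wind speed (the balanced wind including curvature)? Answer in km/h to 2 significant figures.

Coriolis parameter at 52°S:
f = 2Ω sin φ = 2 × 7.29×10⁻⁵ × sin 52° = 1.15×10⁻⁴ s⁻¹
Pressure gradient: |∂P/∂n| = 300 Pa / 139000 m = 2.16×10⁻³ Pa/m
Geostrophic speed: V_g = |∂P/∂n|/(fρ) = 2.16×10⁻³/(1.15×10⁻⁴ × 1.02) = 18.4 m/s
Around a low, centrifugal force acts outward with Coriolis, so pressure-gradient force balances both:
(1/ρ)|∂P/∂n| = fV + V²/R  →  V² + fR·V − fR·V_g = 0
With fR = 1.15×10⁻⁴ × 1603×10³ m = 184 m/s:
V = [−fR + √((fR)² + 4 fR V_g)]/2 = [−184 + √(184² + 4×184×18.4)]/2 = 16.9 m/s
Subgeostrophic (V < V_g = 18.4 m/s), as expected around a low.
Converting: 16.9 m/s × 3.6 = 61 km/h

61 km/h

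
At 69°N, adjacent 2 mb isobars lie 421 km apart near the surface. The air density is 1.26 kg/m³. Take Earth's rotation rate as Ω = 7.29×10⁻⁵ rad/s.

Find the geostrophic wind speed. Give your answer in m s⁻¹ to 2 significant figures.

2.8 m s⁻¹

Coriolis parameter at 69°N:
f = 2Ω sin φ = 2 × 7.29×10⁻⁵ × sin 69° = 1.36×10⁻⁴ s⁻¹
Pressure gradient: |∂P/∂n| = 200 Pa / 421000 m = 4.75×10⁻⁴ Pa/m
Geostrophic balance (pressure-gradient force = Coriolis force):
V_g = (1/(fρ)) |∂P/∂n| = 4.75×10⁻⁴ / (1.36×10⁻⁴ × 1.26) = 2.77 m/s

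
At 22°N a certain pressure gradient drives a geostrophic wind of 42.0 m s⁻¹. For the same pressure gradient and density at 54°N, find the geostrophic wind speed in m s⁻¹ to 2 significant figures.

19 m s⁻¹

With the same pressure gradient and density, V_g ∝ 1/f ∝ 1/sin φ.
V₂ = V₁ · sin φ₁ / sin φ₂ = 42.0 × sin 22° / sin 54°
V₂ = 42.0 × 0.3746/0.8090 = 19 m s⁻¹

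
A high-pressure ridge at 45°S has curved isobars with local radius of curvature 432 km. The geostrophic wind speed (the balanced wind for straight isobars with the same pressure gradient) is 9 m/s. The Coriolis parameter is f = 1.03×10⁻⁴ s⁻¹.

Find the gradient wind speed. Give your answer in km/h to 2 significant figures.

Around a high, pressure-gradient force acts outward with centrifugal, so Coriolis balances both:
fV = (1/ρ)|∂P/∂n| + V²/R  →  V² − fR·V + fR·V_g = 0
With fR = 1.03×10⁻⁴ × 432×10³ m = 44.5 m/s:
V = [fR − √((fR)² − 4 fR V_g)]/2 = [44.5 − √(44.5² − 4×44.5×9)]/2 = 12.5 m/s
Supergeostrophic (V > V_g = 9 m/s), as expected around a high.
Converting: 12.5 m/s × 3.6 = 45 km/h

45 km/h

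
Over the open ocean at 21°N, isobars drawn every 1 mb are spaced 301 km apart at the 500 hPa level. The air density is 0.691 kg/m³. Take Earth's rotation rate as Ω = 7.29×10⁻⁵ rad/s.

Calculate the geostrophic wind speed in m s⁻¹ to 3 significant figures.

Coriolis parameter at 21°N:
f = 2Ω sin φ = 2 × 7.29×10⁻⁵ × sin 21° = 5.23×10⁻⁵ s⁻¹
Pressure gradient: |∂P/∂n| = 100 Pa / 301000 m = 3.32×10⁻⁴ Pa/m
Geostrophic balance (pressure-gradient force = Coriolis force):
V_g = (1/(fρ)) |∂P/∂n| = 3.32×10⁻⁴ / (5.23×10⁻⁵ × 0.691) = 9.20 m/s

9.20 m s⁻¹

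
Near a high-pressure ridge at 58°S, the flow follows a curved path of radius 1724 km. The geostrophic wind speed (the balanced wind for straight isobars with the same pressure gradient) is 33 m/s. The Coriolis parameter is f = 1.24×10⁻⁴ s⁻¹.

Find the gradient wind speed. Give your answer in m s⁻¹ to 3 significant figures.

40.8 m s⁻¹

Around a high, pressure-gradient force acts outward with centrifugal, so Coriolis balances both:
fV = (1/ρ)|∂P/∂n| + V²/R  →  V² − fR·V + fR·V_g = 0
With fR = 1.24×10⁻⁴ × 1724×10³ m = 214 m/s:
V = [fR − √((fR)² − 4 fR V_g)]/2 = [214 − √(214² − 4×214×33)]/2 = 40.8 m/s
Supergeostrophic (V > V_g = 33 m/s), as expected around a high.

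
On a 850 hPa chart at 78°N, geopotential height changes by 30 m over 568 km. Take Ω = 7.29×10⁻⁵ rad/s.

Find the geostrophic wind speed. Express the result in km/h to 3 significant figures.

Coriolis parameter at 78°N:
f = 2Ω sin φ = 2 × 7.29×10⁻⁵ × sin 78° = 1.43×10⁻⁴ s⁻¹
Height gradient: |∂Z/∂n| = 30 m / 568000 m = 5.28×10⁻⁵
On a pressure surface, geostrophic balance gives V_g = (g/f)|∂Z/∂n|:
V_g = 9.81 × 5.28×10⁻⁵ / 1.43×10⁻⁴ = 3.63 m/s
Converting: 3.63 m/s × 3.6 = 13.1 km/h

13.1 km/h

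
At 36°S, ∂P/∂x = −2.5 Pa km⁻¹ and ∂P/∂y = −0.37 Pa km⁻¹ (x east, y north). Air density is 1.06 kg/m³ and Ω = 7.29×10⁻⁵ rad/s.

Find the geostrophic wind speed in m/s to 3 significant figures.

27.8 m/s

Coriolis parameter at 36°S:
f = 2Ω sin φ = 2 × 7.29×10⁻⁵ × sin 36° = 8.57×10⁻⁵ s⁻¹
In the Southern Hemisphere f is negative: f = −8.57×10⁻⁵ s⁻¹.
Component geostrophic relations (x east, y north):
u_g = −(1/(fρ)) ∂P/∂y,  v_g = (1/(fρ)) ∂P/∂x
u_g = −(−0.37×10⁻³)/(−8.57×10⁻⁵ × 1.06) = −4.07 m/s;  v_g = (−2.5×10⁻³)/(−8.57×10⁻⁵ × 1.06) = 27.5 m/s
|V_g| = √(u_g² + v_g²) = 27.8 m/s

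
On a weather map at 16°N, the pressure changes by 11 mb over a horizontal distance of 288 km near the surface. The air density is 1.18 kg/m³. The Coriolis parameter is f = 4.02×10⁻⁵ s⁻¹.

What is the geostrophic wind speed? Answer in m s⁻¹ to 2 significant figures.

81 m s⁻¹

Pressure gradient: |∂P/∂n| = 1100 Pa / 288000 m = 3.82×10⁻³ Pa/m
Geostrophic balance (pressure-gradient force = Coriolis force):
V_g = (1/(fρ)) |∂P/∂n| = 3.82×10⁻³ / (4.02×10⁻⁵ × 1.18) = 80.5 m/s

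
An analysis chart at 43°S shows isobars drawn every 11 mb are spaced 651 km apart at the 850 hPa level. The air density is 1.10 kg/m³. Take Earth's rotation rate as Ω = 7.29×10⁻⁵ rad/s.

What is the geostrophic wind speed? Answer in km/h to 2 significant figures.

56 km/h

Coriolis parameter at 43°S:
f = 2Ω sin φ = 2 × 7.29×10⁻⁵ × sin 43° = 9.94×10⁻⁵ s⁻¹
Pressure gradient: |∂P/∂n| = 1100 Pa / 651000 m = 1.69×10⁻³ Pa/m
Geostrophic balance (pressure-gradient force = Coriolis force):
V_g = (1/(fρ)) |∂P/∂n| = 1.69×10⁻³ / (9.94×10⁻⁵ × 1.10) = 15.4 m/s
Converting: 15.4 m/s × 3.6 = 56 km/h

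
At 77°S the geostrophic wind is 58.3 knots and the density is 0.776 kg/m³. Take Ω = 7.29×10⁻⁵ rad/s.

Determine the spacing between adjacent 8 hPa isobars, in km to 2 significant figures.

Coriolis parameter at 77°S:
f = 2Ω sin φ = 2 × 7.29×10⁻⁵ × sin 77° = 1.42×10⁻⁴ s⁻¹
Wind speed in SI: 58.3 knots = 30.0 m/s
Geostrophic balance rearranged: |∂P/∂n| = f ρ V_g
|∂P/∂n| = 1.42×10⁻⁴ × 0.776 × 30.0 = 3.31×10⁻³ Pa/m
Isobar spacing: Δn = ΔP/|∂P/∂n| = 800 Pa / 3.31×10⁻³ Pa/m = 241958 m ≈ 240 km

240 km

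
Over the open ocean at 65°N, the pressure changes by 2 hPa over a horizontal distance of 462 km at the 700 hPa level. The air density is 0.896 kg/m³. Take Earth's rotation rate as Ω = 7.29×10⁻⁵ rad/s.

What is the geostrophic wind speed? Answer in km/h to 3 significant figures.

Coriolis parameter at 65°N:
f = 2Ω sin φ = 2 × 7.29×10⁻⁵ × sin 65° = 1.32×10⁻⁴ s⁻¹
Pressure gradient: |∂P/∂n| = 200 Pa / 462000 m = 4.33×10⁻⁴ Pa/m
Geostrophic balance (pressure-gradient force = Coriolis force):
V_g = (1/(fρ)) |∂P/∂n| = 4.33×10⁻⁴ / (1.32×10⁻⁴ × 0.896) = 3.66 m/s
Converting: 3.66 m/s × 3.6 = 13.2 km/h

13.2 km/h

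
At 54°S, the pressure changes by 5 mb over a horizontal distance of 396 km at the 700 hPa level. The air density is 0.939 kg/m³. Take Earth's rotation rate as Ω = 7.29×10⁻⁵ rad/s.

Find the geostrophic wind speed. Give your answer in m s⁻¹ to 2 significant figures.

11 m s⁻¹

Coriolis parameter at 54°S:
f = 2Ω sin φ = 2 × 7.29×10⁻⁵ × sin 54° = 1.18×10⁻⁴ s⁻¹
Pressure gradient: |∂P/∂n| = 500 Pa / 396000 m = 1.26×10⁻³ Pa/m
Geostrophic balance (pressure-gradient force = Coriolis force):
V_g = (1/(fρ)) |∂P/∂n| = 1.26×10⁻³ / (1.18×10⁻⁴ × 0.939) = 11.4 m/s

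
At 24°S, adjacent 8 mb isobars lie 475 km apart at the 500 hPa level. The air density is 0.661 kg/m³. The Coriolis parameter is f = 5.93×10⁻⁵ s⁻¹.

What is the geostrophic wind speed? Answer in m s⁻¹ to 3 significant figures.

43.0 m s⁻¹

Pressure gradient: |∂P/∂n| = 800 Pa / 475000 m = 1.68×10⁻³ Pa/m
Geostrophic balance (pressure-gradient force = Coriolis force):
V_g = (1/(fρ)) |∂P/∂n| = 1.68×10⁻³ / (5.93×10⁻⁵ × 0.661) = 43.0 m/s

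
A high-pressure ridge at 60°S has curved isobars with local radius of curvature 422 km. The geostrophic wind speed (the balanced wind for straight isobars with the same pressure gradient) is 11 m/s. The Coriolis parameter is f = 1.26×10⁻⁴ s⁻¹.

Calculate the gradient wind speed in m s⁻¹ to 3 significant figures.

15.5 m s⁻¹

Around a high, pressure-gradient force acts outward with centrifugal, so Coriolis balances both:
fV = (1/ρ)|∂P/∂n| + V²/R  →  V² − fR·V + fR·V_g = 0
With fR = 1.26×10⁻⁴ × 422×10³ m = 53.2 m/s:
V = [fR − √((fR)² − 4 fR V_g)]/2 = [53.2 − √(53.2² − 4×53.2×11)]/2 = 15.5 m/s
Supergeostrophic (V > V_g = 11 m/s), as expected around a high.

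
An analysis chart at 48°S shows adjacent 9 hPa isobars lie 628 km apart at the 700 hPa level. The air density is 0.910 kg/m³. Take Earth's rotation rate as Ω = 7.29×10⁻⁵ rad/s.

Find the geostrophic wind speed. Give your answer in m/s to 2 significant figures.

15 m/s

Coriolis parameter at 48°S:
f = 2Ω sin φ = 2 × 7.29×10⁻⁵ × sin 48° = 1.08×10⁻⁴ s⁻¹
Pressure gradient: |∂P/∂n| = 900 Pa / 628000 m = 1.43×10⁻³ Pa/m
Geostrophic balance (pressure-gradient force = Coriolis force):
V_g = (1/(fρ)) |∂P/∂n| = 1.43×10⁻³ / (1.08×10⁻⁴ × 0.910) = 14.5 m/s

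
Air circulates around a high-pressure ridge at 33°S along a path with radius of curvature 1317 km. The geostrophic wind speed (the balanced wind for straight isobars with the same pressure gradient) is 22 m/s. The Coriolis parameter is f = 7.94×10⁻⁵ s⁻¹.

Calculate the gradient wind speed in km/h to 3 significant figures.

Around a high, pressure-gradient force acts outward with centrifugal, so Coriolis balances both:
fV = (1/ρ)|∂P/∂n| + V²/R  →  V² − fR·V + fR·V_g = 0
With fR = 7.94×10⁻⁵ × 1317×10³ m = 105 m/s:
V = [fR − √((fR)² − 4 fR V_g)]/2 = [105 − √(105² − 4×105×22)]/2 = 31.5 m/s
Supergeostrophic (V > V_g = 22 m/s), as expected around a high.
Converting: 31.5 m/s × 3.6 = 113 km/h

113 km/h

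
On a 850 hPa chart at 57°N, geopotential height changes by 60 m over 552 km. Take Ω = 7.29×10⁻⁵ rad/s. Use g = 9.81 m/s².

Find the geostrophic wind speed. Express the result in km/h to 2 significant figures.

31 km/h

Coriolis parameter at 57°N:
f = 2Ω sin φ = 2 × 7.29×10⁻⁵ × sin 57° = 1.22×10⁻⁴ s⁻¹
Height gradient: |∂Z/∂n| = 60 m / 552000 m = 1.09×10⁻⁴
On a pressure surface, geostrophic balance gives V_g = (g/f)|∂Z/∂n|:
V_g = 9.81 × 1.09×10⁻⁴ / 1.22×10⁻⁴ = 8.72 m/s
Converting: 8.72 m/s × 3.6 = 31 km/h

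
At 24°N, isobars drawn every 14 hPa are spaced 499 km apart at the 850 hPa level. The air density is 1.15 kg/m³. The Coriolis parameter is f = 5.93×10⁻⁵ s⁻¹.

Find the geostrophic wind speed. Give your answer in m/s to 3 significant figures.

Pressure gradient: |∂P/∂n| = 1400 Pa / 499000 m = 2.81×10⁻³ Pa/m
Geostrophic balance (pressure-gradient force = Coriolis force):
V_g = (1/(fρ)) |∂P/∂n| = 2.81×10⁻³ / (5.93×10⁻⁵ × 1.15) = 41.1 m/s

41.1 m/s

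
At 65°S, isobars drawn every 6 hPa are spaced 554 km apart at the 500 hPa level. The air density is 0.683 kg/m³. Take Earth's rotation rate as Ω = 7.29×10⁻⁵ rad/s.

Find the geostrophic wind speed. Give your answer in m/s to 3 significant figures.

Coriolis parameter at 65°S:
f = 2Ω sin φ = 2 × 7.29×10⁻⁵ × sin 65° = 1.32×10⁻⁴ s⁻¹
Pressure gradient: |∂P/∂n| = 600 Pa / 554000 m = 1.08×10⁻³ Pa/m
Geostrophic balance (pressure-gradient force = Coriolis force):
V_g = (1/(fρ)) |∂P/∂n| = 1.08×10⁻³ / (1.32×10⁻⁴ × 0.683) = 12.0 m/s

12.0 m/s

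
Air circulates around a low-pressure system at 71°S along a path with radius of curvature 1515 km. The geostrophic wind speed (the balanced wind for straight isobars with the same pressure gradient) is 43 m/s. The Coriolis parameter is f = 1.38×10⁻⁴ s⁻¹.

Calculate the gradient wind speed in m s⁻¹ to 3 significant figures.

Around a low, centrifugal force acts outward with Coriolis, so pressure-gradient force balances both:
(1/ρ)|∂P/∂n| = fV + V²/R  →  V² + fR·V − fR·V_g = 0
With fR = 1.38×10⁻⁴ × 1515×10³ m = 209 m/s:
V = [−fR + √((fR)² + 4 fR V_g)]/2 = [−209 + √(209² + 4×209×43)]/2 = 36.6 m/s
Subgeostrophic (V < V_g = 43 m/s), as expected around a low.

36.6 m s⁻¹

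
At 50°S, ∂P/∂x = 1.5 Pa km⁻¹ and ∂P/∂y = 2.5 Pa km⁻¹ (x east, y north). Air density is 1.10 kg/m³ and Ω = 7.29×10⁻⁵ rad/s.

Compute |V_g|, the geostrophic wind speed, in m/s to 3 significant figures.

Coriolis parameter at 50°S:
f = 2Ω sin φ = 2 × 7.29×10⁻⁵ × sin 50° = 1.12×10⁻⁴ s⁻¹
In the Southern Hemisphere f is negative: f = −1.12×10⁻⁴ s⁻¹.
Component geostrophic relations (x east, y north):
u_g = −(1/(fρ)) ∂P/∂y,  v_g = (1/(fρ)) ∂P/∂x
u_g = −(2.5×10⁻³)/(−1.12×10⁻⁴ × 1.10) = 20.3 m/s;  v_g = (1.5×10⁻³)/(−1.12×10⁻⁴ × 1.10) = −12.2 m/s
|V_g| = √(u_g² + v_g²) = 23.7 m/s

23.7 m/s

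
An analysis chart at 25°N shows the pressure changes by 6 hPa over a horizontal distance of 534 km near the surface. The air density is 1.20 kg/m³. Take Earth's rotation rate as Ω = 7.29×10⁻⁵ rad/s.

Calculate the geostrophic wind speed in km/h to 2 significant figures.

Coriolis parameter at 25°N:
f = 2Ω sin φ = 2 × 7.29×10⁻⁵ × sin 25° = 6.16×10⁻⁵ s⁻¹
Pressure gradient: |∂P/∂n| = 600 Pa / 534000 m = 1.12×10⁻³ Pa/m
Geostrophic balance (pressure-gradient force = Coriolis force):
V_g = (1/(fρ)) |∂P/∂n| = 1.12×10⁻³ / (6.16×10⁻⁵ × 1.20) = 15.2 m/s
Converting: 15.2 m/s × 3.6 = 55 km/h

55 km/h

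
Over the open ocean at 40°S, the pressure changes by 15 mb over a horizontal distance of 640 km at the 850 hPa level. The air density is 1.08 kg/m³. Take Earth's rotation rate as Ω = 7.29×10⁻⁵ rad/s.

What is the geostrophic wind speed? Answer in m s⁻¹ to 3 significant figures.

23.2 m s⁻¹

Coriolis parameter at 40°S:
f = 2Ω sin φ = 2 × 7.29×10⁻⁵ × sin 40° = 9.37×10⁻⁵ s⁻¹
Pressure gradient: |∂P/∂n| = 1500 Pa / 640000 m = 2.34×10⁻³ Pa/m
Geostrophic balance (pressure-gradient force = Coriolis force):
V_g = (1/(fρ)) |∂P/∂n| = 2.34×10⁻³ / (9.37×10⁻⁵ × 1.08) = 23.2 m/s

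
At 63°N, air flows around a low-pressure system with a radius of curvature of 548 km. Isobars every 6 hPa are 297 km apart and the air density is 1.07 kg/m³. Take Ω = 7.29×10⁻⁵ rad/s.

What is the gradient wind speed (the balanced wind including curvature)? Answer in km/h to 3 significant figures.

Coriolis parameter at 63°N:
f = 2Ω sin φ = 2 × 7.29×10⁻⁵ × sin 63° = 1.30×10⁻⁴ s⁻¹
Pressure gradient: |∂P/∂n| = 600 Pa / 297000 m = 2.02×10⁻³ Pa/m
Geostrophic speed: V_g = |∂P/∂n|/(fρ) = 2.02×10⁻³/(1.30×10⁻⁴ × 1.07) = 14.5 m/s
Around a low, centrifugal force acts outward with Coriolis, so pressure-gradient force balances both:
(1/ρ)|∂P/∂n| = fV + V²/R  →  V² + fR·V − fR·V_g = 0
With fR = 1.30×10⁻⁴ × 548×10³ m = 71.2 m/s:
V = [−fR + √((fR)² + 4 fR V_g)]/2 = [−71.2 + √(71.2² + 4×71.2×14.5)]/2 = 12.4 m/s
Subgeostrophic (V < V_g = 14.5 m/s), as expected around a low.
Converting: 12.4 m/s × 3.6 = 44.6 km/h

44.6 km/h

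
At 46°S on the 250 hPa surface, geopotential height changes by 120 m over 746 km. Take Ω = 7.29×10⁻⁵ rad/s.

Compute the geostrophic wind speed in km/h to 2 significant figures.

Coriolis parameter at 46°S:
f = 2Ω sin φ = 2 × 7.29×10⁻⁵ × sin 46° = 1.05×10⁻⁴ s⁻¹
Height gradient: |∂Z/∂n| = 120 m / 746000 m = 1.61×10⁻⁴
On a pressure surface, geostrophic balance gives V_g = (g/f)|∂Z/∂n|:
V_g = 9.81 × 1.61×10⁻⁴ / 1.05×10⁻⁴ = 15.0 m/s
Converting: 15.0 m/s × 3.6 = 54 km/h

54 km/h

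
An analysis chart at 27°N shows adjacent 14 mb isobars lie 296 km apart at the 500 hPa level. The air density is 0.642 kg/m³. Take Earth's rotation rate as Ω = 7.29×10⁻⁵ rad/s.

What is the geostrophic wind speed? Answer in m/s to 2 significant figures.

110 m/s

Coriolis parameter at 27°N:
f = 2Ω sin φ = 2 × 7.29×10⁻⁵ × sin 27° = 6.62×10⁻⁵ s⁻¹
Pressure gradient: |∂P/∂n| = 1400 Pa / 296000 m = 4.73×10⁻³ Pa/m
Geostrophic balance (pressure-gradient force = Coriolis force):
V_g = (1/(fρ)) |∂P/∂n| = 4.73×10⁻³ / (6.62×10⁻⁵ × 0.642) = 111 m/s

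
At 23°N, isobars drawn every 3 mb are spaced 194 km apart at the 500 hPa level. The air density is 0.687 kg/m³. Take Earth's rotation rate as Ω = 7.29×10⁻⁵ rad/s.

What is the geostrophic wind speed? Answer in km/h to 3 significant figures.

142 km/h

Coriolis parameter at 23°N:
f = 2Ω sin φ = 2 × 7.29×10⁻⁵ × sin 23° = 5.70×10⁻⁵ s⁻¹
Pressure gradient: |∂P/∂n| = 300 Pa / 194000 m = 1.55×10⁻³ Pa/m
Geostrophic balance (pressure-gradient force = Coriolis force):
V_g = (1/(fρ)) |∂P/∂n| = 1.55×10⁻³ / (5.70×10⁻⁵ × 0.687) = 39.5 m/s
Converting: 39.5 m/s × 3.6 = 142 km/h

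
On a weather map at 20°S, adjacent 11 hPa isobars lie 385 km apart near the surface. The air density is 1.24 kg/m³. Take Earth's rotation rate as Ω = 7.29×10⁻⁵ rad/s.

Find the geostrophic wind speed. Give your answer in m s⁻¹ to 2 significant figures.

Coriolis parameter at 20°S:
f = 2Ω sin φ = 2 × 7.29×10⁻⁵ × sin 20° = 4.99×10⁻⁵ s⁻¹
Pressure gradient: |∂P/∂n| = 1100 Pa / 385000 m = 2.86×10⁻³ Pa/m
Geostrophic balance (pressure-gradient force = Coriolis force):
V_g = (1/(fρ)) |∂P/∂n| = 2.86×10⁻³ / (4.99×10⁻⁵ × 1.24) = 46.2 m/s

46 m s⁻¹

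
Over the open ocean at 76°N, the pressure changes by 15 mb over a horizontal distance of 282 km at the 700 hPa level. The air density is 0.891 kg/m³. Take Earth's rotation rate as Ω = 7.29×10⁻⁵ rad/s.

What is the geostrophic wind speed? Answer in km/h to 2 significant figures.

150 km/h

Coriolis parameter at 76°N:
f = 2Ω sin φ = 2 × 7.29×10⁻⁵ × sin 76° = 1.41×10⁻⁴ s⁻¹
Pressure gradient: |∂P/∂n| = 1500 Pa / 282000 m = 5.32×10⁻³ Pa/m
Geostrophic balance (pressure-gradient force = Coriolis force):
V_g = (1/(fρ)) |∂P/∂n| = 5.32×10⁻³ / (1.41×10⁻⁴ × 0.891) = 42.2 m/s
Converting: 42.2 m/s × 3.6 = 150 km/h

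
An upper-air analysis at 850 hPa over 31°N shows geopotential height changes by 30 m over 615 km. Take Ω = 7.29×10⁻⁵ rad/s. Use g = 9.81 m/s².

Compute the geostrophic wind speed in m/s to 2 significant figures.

Coriolis parameter at 31°N:
f = 2Ω sin φ = 2 × 7.29×10⁻⁵ × sin 31° = 7.51×10⁻⁵ s⁻¹
Height gradient: |∂Z/∂n| = 30 m / 615000 m = 4.88×10⁻⁵
On a pressure surface, geostrophic balance gives V_g = (g/f)|∂Z/∂n|:
V_g = 9.81 × 4.88×10⁻⁵ / 7.51×10⁻⁵ = 6.37 m/s

6.4 m/s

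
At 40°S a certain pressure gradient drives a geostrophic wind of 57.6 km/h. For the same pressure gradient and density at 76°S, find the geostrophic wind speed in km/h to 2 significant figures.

With the same pressure gradient and density, V_g ∝ 1/f ∝ 1/sin φ.
V₂ = V₁ · sin φ₁ / sin φ₂ = 57.6 × sin 40° / sin 76°
V₂ = 57.6 × 0.6428/0.9703 = 38 km/h

38 km/h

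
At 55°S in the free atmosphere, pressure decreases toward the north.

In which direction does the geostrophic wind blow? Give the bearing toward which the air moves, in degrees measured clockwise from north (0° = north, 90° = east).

The pressure-gradient force points toward the north (bearing 000°).
Geostrophic balance: in the Southern Hemisphere the Coriolis force deflects motion to the left, so the geostrophic wind blows 90° to the left of the pressure-gradient force (low pressure on the right).
Rotating 000° by 90° counterclockwise gives 270° — the wind blows toward the west.

270°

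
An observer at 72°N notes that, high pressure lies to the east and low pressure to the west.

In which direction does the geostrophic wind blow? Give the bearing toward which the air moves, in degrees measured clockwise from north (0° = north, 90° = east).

000°

The pressure-gradient force points toward the west (bearing 270°).
Geostrophic balance: in the Northern Hemisphere the Coriolis force deflects motion to the right, so the geostrophic wind blows 90° to the right of the pressure-gradient force (low pressure on the left).
Rotating 270° by 90° clockwise gives 000° — the wind blows toward the north.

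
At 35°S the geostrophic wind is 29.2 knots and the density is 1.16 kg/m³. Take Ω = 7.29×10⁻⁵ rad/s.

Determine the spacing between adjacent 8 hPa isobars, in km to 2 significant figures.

Coriolis parameter at 35°S:
f = 2Ω sin φ = 2 × 7.29×10⁻⁵ × sin 35° = 8.36×10⁻⁵ s⁻¹
Wind speed in SI: 29.2 knots = 15.0 m/s
Geostrophic balance rearranged: |∂P/∂n| = f ρ V_g
|∂P/∂n| = 8.36×10⁻⁵ × 1.16 × 15.0 = 1.46×10⁻³ Pa/m
Isobar spacing: Δn = ΔP/|∂P/∂n| = 800 Pa / 1.46×10⁻³ Pa/m = 548987 m ≈ 550 km

550 km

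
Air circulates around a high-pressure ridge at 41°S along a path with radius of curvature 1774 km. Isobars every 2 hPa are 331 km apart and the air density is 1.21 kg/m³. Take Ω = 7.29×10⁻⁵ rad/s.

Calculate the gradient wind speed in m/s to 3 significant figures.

5.39 m/s

Coriolis parameter at 41°S:
f = 2Ω sin φ = 2 × 7.29×10⁻⁵ × sin 41° = 9.57×10⁻⁵ s⁻¹
Pressure gradient: |∂P/∂n| = 200 Pa / 331000 m = 6.04×10⁻⁴ Pa/m
Geostrophic speed: V_g = |∂P/∂n|/(fρ) = 6.04×10⁻⁴/(9.57×10⁻⁵ × 1.21) = 5.22 m/s
Around a high, pressure-gradient force acts outward with centrifugal, so Coriolis balances both:
fV = (1/ρ)|∂P/∂n| + V²/R  →  V² − fR·V + fR·V_g = 0
With fR = 9.57×10⁻⁵ × 1774×10³ m = 170 m/s:
V = [fR − √((fR)² − 4 fR V_g)]/2 = [170 − √(170² − 4×170×5.22)]/2 = 5.39 m/s
Supergeostrophic (V > V_g = 5.22 m/s), as expected around a high.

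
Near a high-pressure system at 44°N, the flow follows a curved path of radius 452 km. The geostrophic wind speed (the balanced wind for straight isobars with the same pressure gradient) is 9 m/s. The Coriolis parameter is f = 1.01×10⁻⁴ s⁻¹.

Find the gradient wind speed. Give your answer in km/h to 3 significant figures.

Around a high, pressure-gradient force acts outward with centrifugal, so Coriolis balances both:
fV = (1/ρ)|∂P/∂n| + V²/R  →  V² − fR·V + fR·V_g = 0
With fR = 1.01×10⁻⁴ × 452×10³ m = 45.7 m/s:
V = [fR − √((fR)² − 4 fR V_g)]/2 = [45.7 − √(45.7² − 4×45.7×9)]/2 = 12.3 m/s
Supergeostrophic (V > V_g = 9 m/s), as expected around a high.
Converting: 12.3 m/s × 3.6 = 44.4 km/h

44.4 km/h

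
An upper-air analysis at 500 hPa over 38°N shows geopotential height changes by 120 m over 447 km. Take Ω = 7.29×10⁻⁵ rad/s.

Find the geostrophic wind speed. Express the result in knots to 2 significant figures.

57 knots

Coriolis parameter at 38°N:
f = 2Ω sin φ = 2 × 7.29×10⁻⁵ × sin 38° = 8.98×10⁻⁵ s⁻¹
Height gradient: |∂Z/∂n| = 120 m / 447000 m = 2.68×10⁻⁴
On a pressure surface, geostrophic balance gives V_g = (g/f)|∂Z/∂n|:
V_g = 9.81 × 2.68×10⁻⁴ / 8.98×10⁻⁵ = 29.3 m/s
Converting: 29.3 m/s × 1.944 = 57 knots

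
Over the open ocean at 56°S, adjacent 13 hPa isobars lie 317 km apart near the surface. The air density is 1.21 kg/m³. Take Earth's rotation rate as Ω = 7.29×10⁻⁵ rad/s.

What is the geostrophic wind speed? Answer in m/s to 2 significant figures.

28 m/s

Coriolis parameter at 56°S:
f = 2Ω sin φ = 2 × 7.29×10⁻⁵ × sin 56° = 1.21×10⁻⁴ s⁻¹
Pressure gradient: |∂P/∂n| = 1300 Pa / 317000 m = 4.10×10⁻³ Pa/m
Geostrophic balance (pressure-gradient force = Coriolis force):
V_g = (1/(fρ)) |∂P/∂n| = 4.10×10⁻³ / (1.21×10⁻⁴ × 1.21) = 28.0 m/s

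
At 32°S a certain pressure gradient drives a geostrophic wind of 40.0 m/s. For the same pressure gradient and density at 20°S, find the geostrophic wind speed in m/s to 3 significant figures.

62.0 m/s

With the same pressure gradient and density, V_g ∝ 1/f ∝ 1/sin φ.
V₂ = V₁ · sin φ₁ / sin φ₂ = 40.0 × sin 32° / sin 20°
V₂ = 40.0 × 0.5299/0.3420 = 62.0 m/s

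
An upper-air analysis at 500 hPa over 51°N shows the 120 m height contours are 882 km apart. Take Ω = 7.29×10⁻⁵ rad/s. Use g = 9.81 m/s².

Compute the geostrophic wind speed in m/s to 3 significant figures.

11.8 m/s

Coriolis parameter at 51°N:
f = 2Ω sin φ = 2 × 7.29×10⁻⁵ × sin 51° = 1.13×10⁻⁴ s⁻¹
Height gradient: |∂Z/∂n| = 120 m / 882000 m = 1.36×10⁻⁴
On a pressure surface, geostrophic balance gives V_g = (g/f)|∂Z/∂n|:
V_g = 9.81 × 1.36×10⁻⁴ / 1.13×10⁻⁴ = 11.8 m/s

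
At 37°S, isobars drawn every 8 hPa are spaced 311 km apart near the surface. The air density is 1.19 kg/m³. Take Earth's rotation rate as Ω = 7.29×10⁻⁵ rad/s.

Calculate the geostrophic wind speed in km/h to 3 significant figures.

88.7 km/h

Coriolis parameter at 37°S:
f = 2Ω sin φ = 2 × 7.29×10⁻⁵ × sin 37° = 8.77×10⁻⁵ s⁻¹
Pressure gradient: |∂P/∂n| = 800 Pa / 311000 m = 2.57×10⁻³ Pa/m
Geostrophic balance (pressure-gradient force = Coriolis force):
V_g = (1/(fρ)) |∂P/∂n| = 2.57×10⁻³ / (8.77×10⁻⁵ × 1.19) = 24.6 m/s
Converting: 24.6 m/s × 3.6 = 88.7 km/h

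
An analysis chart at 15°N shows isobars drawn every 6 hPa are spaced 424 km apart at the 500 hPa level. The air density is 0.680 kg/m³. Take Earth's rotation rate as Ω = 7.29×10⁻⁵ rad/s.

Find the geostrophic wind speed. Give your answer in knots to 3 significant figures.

107 knots

Coriolis parameter at 15°N:
f = 2Ω sin φ = 2 × 7.29×10⁻⁵ × sin 15° = 3.77×10⁻⁵ s⁻¹
Pressure gradient: |∂P/∂n| = 600 Pa / 424000 m = 1.42×10⁻³ Pa/m
Geostrophic balance (pressure-gradient force = Coriolis force):
V_g = (1/(fρ)) |∂P/∂n| = 1.42×10⁻³ / (3.77×10⁻⁵ × 0.680) = 55.1 m/s
Converting: 55.1 m/s × 1.944 = 107 knots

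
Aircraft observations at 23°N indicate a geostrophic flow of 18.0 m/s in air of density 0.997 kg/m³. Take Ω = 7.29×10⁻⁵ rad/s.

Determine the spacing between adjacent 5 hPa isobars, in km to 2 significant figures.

Coriolis parameter at 23°N:
f = 2Ω sin φ = 2 × 7.29×10⁻⁵ × sin 23° = 5.70×10⁻⁵ s⁻¹
Geostrophic balance rearranged: |∂P/∂n| = f ρ V_g
|∂P/∂n| = 5.70×10⁻⁵ × 0.997 × 18.0 = 1.02×10⁻³ Pa/m
Isobar spacing: Δn = ΔP/|∂P/∂n| = 500 Pa / 1.02×10⁻³ Pa/m = 489065 m ≈ 490 km

490 km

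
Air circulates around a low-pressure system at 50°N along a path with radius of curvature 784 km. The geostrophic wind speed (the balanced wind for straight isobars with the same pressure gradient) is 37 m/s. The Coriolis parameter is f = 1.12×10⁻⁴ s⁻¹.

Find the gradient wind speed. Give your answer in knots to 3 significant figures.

54.5 knots

Around a low, centrifugal force acts outward with Coriolis, so pressure-gradient force balances both:
(1/ρ)|∂P/∂n| = fV + V²/R  →  V² + fR·V − fR·V_g = 0
With fR = 1.12×10⁻⁴ × 784×10³ m = 87.8 m/s:
V = [−fR + √((fR)² + 4 fR V_g)]/2 = [−87.8 + √(87.8² + 4×87.8×37)]/2 = 28 m/s
Subgeostrophic (V < V_g = 37 m/s), as expected around a low.
Converting: 28 m/s × 1.944 = 54.5 knots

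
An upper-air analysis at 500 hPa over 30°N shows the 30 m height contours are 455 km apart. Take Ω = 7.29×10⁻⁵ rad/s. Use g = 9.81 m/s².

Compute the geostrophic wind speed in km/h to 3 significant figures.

Coriolis parameter at 30°N:
f = 2Ω sin φ = 2 × 7.29×10⁻⁵ × sin 30° = 7.29×10⁻⁵ s⁻¹
Height gradient: |∂Z/∂n| = 30 m / 455000 m = 6.59×10⁻⁵
On a pressure surface, geostrophic balance gives V_g = (g/f)|∂Z/∂n|:
V_g = 9.81 × 6.59×10⁻⁵ / 7.29×10⁻⁵ = 8.87 m/s
Converting: 8.87 m/s × 3.6 = 31.9 km/h

31.9 km/h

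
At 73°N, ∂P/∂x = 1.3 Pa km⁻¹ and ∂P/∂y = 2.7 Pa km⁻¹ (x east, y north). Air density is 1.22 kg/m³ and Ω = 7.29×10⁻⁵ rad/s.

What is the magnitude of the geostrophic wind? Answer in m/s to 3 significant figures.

17.6 m/s

Coriolis parameter at 73°N:
f = 2Ω sin φ = 2 × 7.29×10⁻⁵ × sin 73° = 1.39×10⁻⁴ s⁻¹
Component geostrophic relations (x east, y north):
u_g = −(1/(fρ)) ∂P/∂y,  v_g = (1/(fρ)) ∂P/∂x
u_g = −(2.7×10⁻³)/(1.39×10⁻⁴ × 1.22) = −15.9 m/s;  v_g = (1.3×10⁻³)/(1.39×10⁻⁴ × 1.22) = 7.64 m/s
|V_g| = √(u_g² + v_g²) = 17.6 m/s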